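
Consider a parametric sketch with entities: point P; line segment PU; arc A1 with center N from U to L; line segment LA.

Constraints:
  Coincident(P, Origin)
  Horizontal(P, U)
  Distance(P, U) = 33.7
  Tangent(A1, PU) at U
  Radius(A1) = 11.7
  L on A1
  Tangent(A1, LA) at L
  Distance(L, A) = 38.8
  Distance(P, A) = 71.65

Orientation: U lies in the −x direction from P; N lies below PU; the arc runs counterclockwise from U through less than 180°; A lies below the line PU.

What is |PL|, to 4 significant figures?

45.90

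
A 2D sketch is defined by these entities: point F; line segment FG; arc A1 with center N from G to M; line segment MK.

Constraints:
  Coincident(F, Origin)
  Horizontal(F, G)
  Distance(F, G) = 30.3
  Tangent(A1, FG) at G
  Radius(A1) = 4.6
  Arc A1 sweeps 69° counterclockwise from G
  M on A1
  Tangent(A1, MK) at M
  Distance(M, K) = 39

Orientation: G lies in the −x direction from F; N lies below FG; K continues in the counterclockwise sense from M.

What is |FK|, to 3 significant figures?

62.5

F is at the origin; F and G share the same y with |FG| = 30.3 and G on the −x side, so G = (-30.3, 0.00). Tangency of A1 to FG means the radius NG is perpendicular to FG, so N = G + (0, -4.6) = (-30.3, -4.60). On A1, G sits at bearing 90° from N; a 69° counterclockwise sweep puts M at bearing 159°, so M = N + 4.6·(cos 159°, sin 159°) = (-34.6, -2.95). Since A1 is tangent to MK there, NM ⟂ MK, so MK runs along (−sin 159°, cos 159°); with |MK| = 39.0, K = (-48.6, -39.4). Then |FK| = |K − F| = 62.5.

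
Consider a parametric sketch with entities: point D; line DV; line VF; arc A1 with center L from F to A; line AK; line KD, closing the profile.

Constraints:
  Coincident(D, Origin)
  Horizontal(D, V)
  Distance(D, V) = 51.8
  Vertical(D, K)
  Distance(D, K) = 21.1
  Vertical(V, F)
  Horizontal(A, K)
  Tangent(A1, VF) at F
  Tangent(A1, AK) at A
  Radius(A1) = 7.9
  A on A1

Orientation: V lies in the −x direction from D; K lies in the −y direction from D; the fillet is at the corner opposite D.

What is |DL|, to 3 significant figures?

45.8

D is at the origin; D and V share the same y with |DV| = 51.8 and V on the −x side, so V = (-51.8, 0.00). D and K share the same x with |DK| = 21.1 and K on the −y side, so K = (0.00, -21.1). The virtual corner opposite D is at (-51.8, -21.1). A1 meets VF tangentially, so LF is at right angles to VF and the tangent condition forces LA to be normal to AK, with radius 7.9, so the center L sits 7.9 in from both sides at L = (-43.9, -13.2). Then |DL| = |L − D| = 45.8.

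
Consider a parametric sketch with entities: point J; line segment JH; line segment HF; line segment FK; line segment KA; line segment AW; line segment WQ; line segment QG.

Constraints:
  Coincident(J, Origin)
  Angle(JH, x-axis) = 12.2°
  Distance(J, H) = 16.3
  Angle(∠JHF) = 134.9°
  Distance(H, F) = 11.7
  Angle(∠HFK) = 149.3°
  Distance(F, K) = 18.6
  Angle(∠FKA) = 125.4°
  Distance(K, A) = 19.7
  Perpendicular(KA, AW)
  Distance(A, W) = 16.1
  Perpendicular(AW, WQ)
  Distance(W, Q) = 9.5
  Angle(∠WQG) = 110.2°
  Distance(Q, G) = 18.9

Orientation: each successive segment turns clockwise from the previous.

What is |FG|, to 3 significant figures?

22.2

J is at the origin; JH runs at 12.2° with length 16.3, so H = (15.9, 3.44). ∠JHF = 134.9° gives HF at -32.9° from the x-axis; with |HF| = 11.7, F = (25.8, -2.91). ∠HFK = 149.3° gives FK at -63.6° from the x-axis; with |FK| = 18.6, K = (34.0, -19.6). ∠FKA = 125.4° gives KA at -118° from the x-axis; with |KA| = 19.7, A = (24.7, -36.9). KA ⟂ AW, so AW runs at 152°; with |AW| = 16.1, W = (10.5, -29.3). AW ⟂ WQ, so WQ runs at 61.8°; with |WQ| = 9.5, Q = (15.0, -21.0). ∠WQG = 110.2° gives QG at -8.00° from the x-axis; with |QG| = 18.9, G = (33.7, -23.6). Then |FG| = |G − F| = 22.2.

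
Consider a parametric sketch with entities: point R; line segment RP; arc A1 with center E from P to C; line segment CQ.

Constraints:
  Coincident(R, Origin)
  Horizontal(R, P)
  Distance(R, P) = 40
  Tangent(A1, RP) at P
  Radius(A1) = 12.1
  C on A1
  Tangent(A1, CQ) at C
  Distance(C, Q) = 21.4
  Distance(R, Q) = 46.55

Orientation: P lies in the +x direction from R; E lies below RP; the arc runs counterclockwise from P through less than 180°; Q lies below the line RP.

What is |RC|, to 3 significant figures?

31.2

Checks: R = (0.00, 0.00) ✓; |EC| = 12.10 ✓; ∠(EC, CQ) = 90.00° ✓; |CQ| = 21.40 ✓; |RQ| = 46.55 ✓.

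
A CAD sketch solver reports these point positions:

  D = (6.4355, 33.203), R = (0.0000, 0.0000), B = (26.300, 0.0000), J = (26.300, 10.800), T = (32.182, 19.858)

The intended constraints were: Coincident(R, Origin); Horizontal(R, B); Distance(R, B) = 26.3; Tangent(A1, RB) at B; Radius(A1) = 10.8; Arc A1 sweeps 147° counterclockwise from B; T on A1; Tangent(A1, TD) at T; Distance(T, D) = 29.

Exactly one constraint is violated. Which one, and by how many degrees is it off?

Tangent(A1, TD) at T — off by 5.60°.

R = (0.00, 0.00) ✓; R.y = 0.00, B.y = 0.00 ✓; |RB| = 26.30 ✓; ∠(JB, BR) = 90.00° ✓; |JB| = 10.80 ✓; bearing(J→T) − bearing(J→B) = 147.0° ✓; |JT| = 10.80 ✓; ∠(JT, TD) = 84.40° ✗; |TD| = 29.00 ✓.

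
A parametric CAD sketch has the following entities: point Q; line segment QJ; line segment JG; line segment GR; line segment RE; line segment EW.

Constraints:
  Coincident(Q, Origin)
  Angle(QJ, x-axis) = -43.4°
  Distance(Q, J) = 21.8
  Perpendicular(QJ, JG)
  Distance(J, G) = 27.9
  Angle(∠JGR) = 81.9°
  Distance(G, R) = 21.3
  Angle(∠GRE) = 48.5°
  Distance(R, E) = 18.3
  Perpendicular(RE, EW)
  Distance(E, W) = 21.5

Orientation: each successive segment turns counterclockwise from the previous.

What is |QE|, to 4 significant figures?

19.61

Q is at the origin; QJ runs at -43.4° with length 21.8, so J = (15.84, -14.98). The perpendicularity gives JG at right angles to QJ, so JG runs at 46.60°; with |JG| = 27.9, G = (35.01, 5.293). ∠JGR = 81.9° gives GR at 144.7° from the x-axis; with |GR| = 21.3, R = (17.63, 17.60). ∠GRE = 48.5° gives RE at -83.80° from the x-axis; with |RE| = 18.3, E = (19.60, -0.5917). Then |QE| = |E − Q| = 19.61.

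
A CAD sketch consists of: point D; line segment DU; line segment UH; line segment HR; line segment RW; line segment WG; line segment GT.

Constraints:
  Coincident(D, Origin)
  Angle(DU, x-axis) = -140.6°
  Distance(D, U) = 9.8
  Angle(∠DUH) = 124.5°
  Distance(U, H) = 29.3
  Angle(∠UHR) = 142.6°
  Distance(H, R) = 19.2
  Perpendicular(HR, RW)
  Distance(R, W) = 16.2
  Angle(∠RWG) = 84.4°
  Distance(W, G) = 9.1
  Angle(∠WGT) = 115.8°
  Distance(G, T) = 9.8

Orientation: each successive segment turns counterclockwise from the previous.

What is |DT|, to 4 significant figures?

36.52

∠RWG = 84.4° gives WG at 137.9° from the x-axis; with |WG| = 9.1, G = (13.08, -32.61). ∠WGT = 115.8° gives GT at -157.9° from the x-axis; with |GT| = 9.8, T = (4.002, -36.30). Then |DT| = |T − D| = 36.52.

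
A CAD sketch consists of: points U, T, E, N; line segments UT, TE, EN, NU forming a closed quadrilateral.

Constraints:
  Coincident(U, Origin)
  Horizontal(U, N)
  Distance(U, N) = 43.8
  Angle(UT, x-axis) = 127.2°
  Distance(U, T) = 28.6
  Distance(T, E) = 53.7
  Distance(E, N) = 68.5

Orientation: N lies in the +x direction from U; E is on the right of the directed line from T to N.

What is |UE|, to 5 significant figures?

35.442

U is at the origin; UN is horizontal with |UN| = 43.8 and N in +x, so N = (43.8, 0). UT runs at 127.2° with |UT| = 28.6, so T = (-17.292, 22.781). E is determined by |TE| = 53.7 and |EN| = 68.5 together: it lies at the intersection of circle(T, 53.7) and circle(N, 68.5). With |TN| = 65.201, the foot of the radical line on TN is 18.731 from T and the perpendicular offset is √(53.7² − 18.731²) = 50.327. Taking the right-of-TN solution: E = (-17.325, -30.919).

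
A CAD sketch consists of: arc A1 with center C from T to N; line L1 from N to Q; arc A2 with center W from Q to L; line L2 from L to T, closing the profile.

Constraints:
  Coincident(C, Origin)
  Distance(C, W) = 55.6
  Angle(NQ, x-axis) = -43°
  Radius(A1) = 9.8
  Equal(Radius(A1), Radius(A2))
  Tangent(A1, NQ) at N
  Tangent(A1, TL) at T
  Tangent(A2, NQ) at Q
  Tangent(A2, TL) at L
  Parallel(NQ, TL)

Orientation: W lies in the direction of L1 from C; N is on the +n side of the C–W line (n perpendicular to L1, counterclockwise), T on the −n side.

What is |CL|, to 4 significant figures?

56.46

Tangency of A1 to both parallel lines with radius 9.8 puts N and T at C ± 9.8·n: N = (6.684, 7.167), T = (-6.684, -7.167). Equal radii place Q and L the same way about W: Q = W + 9.8·n = (47.35, -30.75), L = W − 9.8·n = (33.98, -45.09). Then |CL| = |L − C| = 56.46.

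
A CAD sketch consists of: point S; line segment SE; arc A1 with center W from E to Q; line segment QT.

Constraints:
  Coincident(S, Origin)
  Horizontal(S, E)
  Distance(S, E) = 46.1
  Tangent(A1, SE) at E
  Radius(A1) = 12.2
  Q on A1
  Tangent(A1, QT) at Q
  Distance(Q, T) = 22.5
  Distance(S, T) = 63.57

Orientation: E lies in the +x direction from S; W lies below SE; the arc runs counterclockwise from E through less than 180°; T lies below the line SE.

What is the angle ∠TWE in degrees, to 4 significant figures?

167.7°

S is at the origin; SE is horizontal with |SE| = 46.1 and E on the +x side, so E = (46.10, 0.000). The tangent condition forces WE to be normal to SE, so W = E + (0, -12.2) = (46.10, -12.20). Since WQ ⟂ QT (tangency), |WT| = √(12.2² + 22.5²) = 25.59 regardless of where Q sits on A1. So T lies on both circle(S, 63.57) and circle(W, 25.59); the below-SE intersection is T = (51.54, -37.21). Q is the foot of the tangent from T: Q = (36.86, -20.16).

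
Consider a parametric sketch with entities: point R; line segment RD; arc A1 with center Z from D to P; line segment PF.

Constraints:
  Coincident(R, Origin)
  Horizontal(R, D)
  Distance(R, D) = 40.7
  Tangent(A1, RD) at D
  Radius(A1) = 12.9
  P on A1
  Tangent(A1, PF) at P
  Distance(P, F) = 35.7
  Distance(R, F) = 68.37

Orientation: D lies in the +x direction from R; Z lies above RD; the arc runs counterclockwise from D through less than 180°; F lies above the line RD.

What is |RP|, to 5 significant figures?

55.542

R is at the origin; R and D share the same y with |RD| = 40.7 and D on the +x side, so D = (40.700, 0.0000). Since A1 is tangent to RD there, ZD ⟂ RD, so Z = D + (0, 12.9) = (40.700, 12.900). Since ZP ⟂ PF (tangency), |ZF| = √(12.9² + 35.7²) = 37.959 regardless of where P sits on A1. So F lies on both circle(R, 68.37) and circle(Z, 37.959); the above-RD intersection is F = (46.122, 50.470). P is the foot of the tangent from F: P = (53.334, 15.506).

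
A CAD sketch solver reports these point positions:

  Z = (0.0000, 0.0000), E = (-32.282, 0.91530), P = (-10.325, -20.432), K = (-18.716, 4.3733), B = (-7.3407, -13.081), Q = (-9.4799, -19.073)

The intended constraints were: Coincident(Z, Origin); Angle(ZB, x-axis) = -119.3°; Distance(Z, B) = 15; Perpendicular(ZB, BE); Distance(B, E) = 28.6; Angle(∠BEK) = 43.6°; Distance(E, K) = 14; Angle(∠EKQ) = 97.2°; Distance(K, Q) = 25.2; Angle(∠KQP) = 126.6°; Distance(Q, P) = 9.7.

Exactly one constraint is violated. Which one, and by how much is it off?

Distance(Q, P) = 9.7 — off by 8.10.

Z = (0.00, 0.00) ✓; ZB at -119.3° ✓; |ZB| = 15.00 ✓; ∠(ZB, BE) = 90.00° ✓; |BE| = 28.60 ✓; ∠BEK = 43.60° ✓; |EK| = 14.00 ✓; ∠EKQ = 97.20° ✓; |KQ| = 25.20 ✓; ∠KQP = 126.6° ✓; |QP| = 1.600 ✗.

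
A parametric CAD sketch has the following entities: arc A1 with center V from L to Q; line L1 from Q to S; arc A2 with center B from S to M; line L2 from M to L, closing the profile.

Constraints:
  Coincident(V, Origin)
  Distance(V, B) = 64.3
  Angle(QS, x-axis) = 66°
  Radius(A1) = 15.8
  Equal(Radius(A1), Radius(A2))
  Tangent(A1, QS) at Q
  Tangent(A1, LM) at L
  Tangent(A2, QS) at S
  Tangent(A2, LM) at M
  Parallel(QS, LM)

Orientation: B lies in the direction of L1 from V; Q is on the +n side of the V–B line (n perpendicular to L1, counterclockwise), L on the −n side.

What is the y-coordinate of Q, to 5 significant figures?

6.4264

The slot axis is L1's direction at 66.0°, so u = (cos 66.0°, sin 66.0°) = (0.40674, 0.91355) and n = (−sin 66.0°, cos 66.0°) = (-0.91355, 0.40674). V is at the origin and B lies 64.3 along u from V, so B = 64.3·u = (26.153, 58.741). Tangency of A1 to both parallel lines with radius 15.8 puts Q and L at V ± 15.8·n: Q = (-14.434, 6.4264), L = (14.434, -6.4264). So Q.y = 6.4264.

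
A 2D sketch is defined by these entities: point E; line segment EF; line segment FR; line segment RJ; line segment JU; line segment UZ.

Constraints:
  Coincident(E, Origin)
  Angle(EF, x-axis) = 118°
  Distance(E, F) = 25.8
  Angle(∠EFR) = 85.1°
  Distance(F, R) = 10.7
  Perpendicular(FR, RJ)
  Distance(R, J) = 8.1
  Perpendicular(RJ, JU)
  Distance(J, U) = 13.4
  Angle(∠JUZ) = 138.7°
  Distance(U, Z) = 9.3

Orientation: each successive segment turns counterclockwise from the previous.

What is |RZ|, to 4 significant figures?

20.48

RJ ⟂ JU, so JU runs at 32.90°; with |JU| = 13.4, U = (-5.446, 17.45). ∠JUZ = 138.7° gives UZ at 74.20° from the x-axis; with |UZ| = 9.3, Z = (-2.913, 26.39). Then |RZ| = |Z − R| = 20.48.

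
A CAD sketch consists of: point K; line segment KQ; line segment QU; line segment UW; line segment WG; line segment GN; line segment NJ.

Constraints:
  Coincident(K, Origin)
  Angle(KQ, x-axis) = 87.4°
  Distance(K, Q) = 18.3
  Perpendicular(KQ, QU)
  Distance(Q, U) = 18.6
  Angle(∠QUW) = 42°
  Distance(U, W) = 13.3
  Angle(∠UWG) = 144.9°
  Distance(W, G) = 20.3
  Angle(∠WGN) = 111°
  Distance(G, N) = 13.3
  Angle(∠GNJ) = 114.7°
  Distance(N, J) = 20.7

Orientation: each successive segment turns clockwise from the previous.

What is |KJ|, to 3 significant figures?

35.5

K is at the origin; KQ runs at 87.4° with length 18.3, so Q = (0.830, 18.3). KQ is perpendicular to QU, so QU runs at -2.60°; with |QU| = 18.6, U = (19.4, 17.4). ∠QUW = 42.0° gives UW at -141° from the x-axis; with |UW| = 13.3, W = (9.13, 9.00). ∠UWG = 144.9° gives WG at -176° from the x-axis; with |WG| = 20.3, G = (-11.1, 7.47). ∠WGN = 111.0° gives GN at 115° from the x-axis; with |GN| = 13.3, N = (-16.8, 19.5). ∠GNJ = 114.7° gives NJ at 50.0° from the x-axis; with |NJ| = 20.7, J = (-3.49, 35.4). Then |KJ| = |J − K| = 35.5.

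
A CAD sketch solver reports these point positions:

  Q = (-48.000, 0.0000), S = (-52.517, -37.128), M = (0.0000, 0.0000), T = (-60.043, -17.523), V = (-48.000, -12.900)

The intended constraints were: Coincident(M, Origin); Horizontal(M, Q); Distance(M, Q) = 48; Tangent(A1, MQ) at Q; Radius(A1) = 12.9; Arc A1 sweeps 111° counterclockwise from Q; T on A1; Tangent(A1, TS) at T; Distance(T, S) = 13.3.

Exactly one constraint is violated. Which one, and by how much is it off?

Distance(T, S) = 13.3 — off by 7.70.

M = (0.00, 0.00) ✓; M.y = 0.00, Q.y = 0.00 ✓; |MQ| = 48.00 ✓; ∠(VQ, QM) = 90.00° ✓; |VQ| = 12.90 ✓; bearing(V→T) − bearing(V→Q) = 111.0° ✓; |VT| = 12.90 ✓; ∠(VT, TS) = 90.00° ✓; |TS| = 21.00 ✗.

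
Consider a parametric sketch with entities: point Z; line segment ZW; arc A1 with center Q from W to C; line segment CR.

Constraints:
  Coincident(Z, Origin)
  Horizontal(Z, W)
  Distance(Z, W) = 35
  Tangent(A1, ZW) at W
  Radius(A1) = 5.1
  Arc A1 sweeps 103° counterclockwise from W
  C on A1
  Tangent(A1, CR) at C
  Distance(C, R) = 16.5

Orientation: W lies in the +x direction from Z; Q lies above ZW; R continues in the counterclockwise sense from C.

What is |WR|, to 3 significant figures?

22.4

On A1, W sits at bearing -90° from Q; a 103° counterclockwise sweep puts C at bearing 13°, so C = Q + 5.1·(cos 13°, sin 13°) = (40.0, 6.25). Since A1 is tangent to CR there, QC ⟂ CR, so CR runs along (−sin 13°, cos 13°); with |CR| = 16.5, R = (36.3, 22.3). Then |WR| = |R − W| = 22.4.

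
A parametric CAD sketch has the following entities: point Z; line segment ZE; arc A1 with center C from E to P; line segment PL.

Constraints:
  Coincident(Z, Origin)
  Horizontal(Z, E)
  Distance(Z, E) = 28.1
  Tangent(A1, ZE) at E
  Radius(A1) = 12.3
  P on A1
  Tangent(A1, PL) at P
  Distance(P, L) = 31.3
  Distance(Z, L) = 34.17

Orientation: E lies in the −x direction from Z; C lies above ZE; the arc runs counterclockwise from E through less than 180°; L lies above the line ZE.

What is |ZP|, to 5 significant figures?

18.438

Checks: |CP| = 12.30 ✓; ∠(CP, PL) = 90.00° ✓; |PL| = 31.30 ✓; |ZL| = 34.17 ✓.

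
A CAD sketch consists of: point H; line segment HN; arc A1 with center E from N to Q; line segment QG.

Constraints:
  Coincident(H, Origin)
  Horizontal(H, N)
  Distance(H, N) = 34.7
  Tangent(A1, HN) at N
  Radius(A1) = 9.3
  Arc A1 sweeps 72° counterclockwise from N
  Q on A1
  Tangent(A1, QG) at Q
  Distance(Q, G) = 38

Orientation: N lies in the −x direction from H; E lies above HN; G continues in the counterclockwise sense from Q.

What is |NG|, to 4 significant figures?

47.28

H is at the origin; H and N share the same y with |HN| = 34.7 and N on the −x side, so N = (-34.70, 0.000). Tangency of A1 to HN means the radius EN is perpendicular to HN, so E = N + (0, 9.3) = (-34.70, 9.300). On A1, N sits at bearing -90° from E; a 72° counterclockwise sweep puts Q at bearing -18°, so Q = E + 9.3·(cos -18°, sin -18°) = (-25.86, 6.426). A1 meets QG tangentially, so EQ is at right angles to QG, so QG runs along (−sin -18°, cos -18°); with |QG| = 38.0, G = (-14.11, 42.57). Then |NG| = |G − N| = 47.28.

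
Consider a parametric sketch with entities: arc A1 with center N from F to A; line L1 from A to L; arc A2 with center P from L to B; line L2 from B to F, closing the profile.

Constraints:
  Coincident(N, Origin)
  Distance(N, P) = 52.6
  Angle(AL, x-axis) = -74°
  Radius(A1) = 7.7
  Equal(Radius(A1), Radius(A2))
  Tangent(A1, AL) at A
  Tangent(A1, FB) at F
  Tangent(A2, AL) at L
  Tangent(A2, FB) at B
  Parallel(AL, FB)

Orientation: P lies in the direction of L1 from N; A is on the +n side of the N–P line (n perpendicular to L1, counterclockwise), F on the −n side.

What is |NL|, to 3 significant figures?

53.2

The slot axis is L1's direction at -74.0°, so u = (cos -74.0°, sin -74.0°) = (0.276, -0.961) and n = (−sin -74.0°, cos -74.0°) = (0.961, 0.276). N is at the origin and P lies 52.6 along u from N, so P = 52.6·u = (14.5, -50.6). Tangency of A1 to both parallel lines with radius 7.7 puts A and F at N ± 7.7·n: A = (7.40, 2.12), F = (-7.40, -2.12). Equal radii place L and B the same way about P: L = P + 7.7·n = (21.9, -48.4), B = P − 7.7·n = (7.10, -52.7). Then |NL| = |L − N| = 53.2.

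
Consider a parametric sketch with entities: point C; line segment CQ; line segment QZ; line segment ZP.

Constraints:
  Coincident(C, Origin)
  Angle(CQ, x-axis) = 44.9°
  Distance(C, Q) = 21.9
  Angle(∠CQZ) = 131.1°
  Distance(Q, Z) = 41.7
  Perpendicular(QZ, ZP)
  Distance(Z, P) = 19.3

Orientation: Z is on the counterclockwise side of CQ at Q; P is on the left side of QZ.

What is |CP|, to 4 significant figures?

56.17

∠CQZ = 131.1°, so QZ runs at 44.9° + (180° − 131.1°) = 93.80° from the x-axis; with |QZ| = 41.7, Z = Q + 41.7·(cos 93.80°, sin 93.80°) = (12.75, 57.07). QZ is perpendicular to ZP; with |ZP| = 19.3 on the left of QZ, P = Z + 19.3·(-0.9978, -0.06627) = (-6.509, 55.79). Then |CP| = |P − C| = 56.17.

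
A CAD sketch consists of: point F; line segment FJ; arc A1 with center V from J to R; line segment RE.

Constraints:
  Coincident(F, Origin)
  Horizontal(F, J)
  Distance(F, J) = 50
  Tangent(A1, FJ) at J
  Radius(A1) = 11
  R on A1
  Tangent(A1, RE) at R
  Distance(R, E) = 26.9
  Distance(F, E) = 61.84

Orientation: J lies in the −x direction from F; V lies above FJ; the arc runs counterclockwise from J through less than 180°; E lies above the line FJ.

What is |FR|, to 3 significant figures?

41.9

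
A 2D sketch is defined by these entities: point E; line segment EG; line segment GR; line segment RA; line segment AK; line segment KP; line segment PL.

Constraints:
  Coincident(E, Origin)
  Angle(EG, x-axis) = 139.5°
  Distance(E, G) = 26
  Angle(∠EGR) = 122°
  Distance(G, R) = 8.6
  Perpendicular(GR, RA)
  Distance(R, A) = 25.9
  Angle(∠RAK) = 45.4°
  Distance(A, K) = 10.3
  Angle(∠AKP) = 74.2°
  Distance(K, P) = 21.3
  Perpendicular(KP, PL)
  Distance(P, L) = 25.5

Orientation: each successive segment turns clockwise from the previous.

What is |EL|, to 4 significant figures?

46.89

E is at the origin; EG runs at 139.5° with length 26.0, so G = (-19.77, 16.89). ∠EGR = 122.0° gives GR at 81.50° from the x-axis; with |GR| = 8.6, R = (-18.50, 25.39). GR ⟂ RA, so RA runs at -8.500°; with |RA| = 25.9, A = (7.116, 21.56). ∠RAK = 45.4° gives AK at -143.1° from the x-axis; with |AK| = 10.3, K = (-1.121, 15.38). ∠AKP = 74.2° gives KP at 111.1° from the x-axis; with |KP| = 21.3, P = (-8.789, 35.25). KP ⟂ PL, so PL runs at 21.10°; with |PL| = 25.5, L = (15.00, 44.43). Then |EL| = |L − E| = 46.89.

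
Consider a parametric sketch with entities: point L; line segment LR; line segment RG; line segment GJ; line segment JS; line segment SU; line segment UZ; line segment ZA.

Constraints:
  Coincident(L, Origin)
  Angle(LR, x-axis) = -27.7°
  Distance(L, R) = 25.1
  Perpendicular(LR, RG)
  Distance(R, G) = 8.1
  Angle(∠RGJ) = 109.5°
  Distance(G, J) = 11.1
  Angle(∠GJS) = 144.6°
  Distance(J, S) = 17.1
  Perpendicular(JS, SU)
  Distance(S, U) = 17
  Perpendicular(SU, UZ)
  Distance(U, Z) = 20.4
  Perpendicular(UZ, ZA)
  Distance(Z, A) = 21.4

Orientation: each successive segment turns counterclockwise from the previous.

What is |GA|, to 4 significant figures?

12.26

L is at the origin; LR runs at -27.7° with length 25.1, so R = (22.22, -11.67). The perpendicularity gives RG at right angles to LR, so RG runs at 62.30°; with |RG| = 8.1, G = (25.99, -4.496). ∠RGJ = 109.5° gives GJ at 132.8° from the x-axis; with |GJ| = 11.1, J = (18.45, 3.649). ∠GJS = 144.6° gives JS at 168.2° from the x-axis; with |JS| = 17.1, S = (1.708, 7.145). JS ⟂ SU, so SU runs at -101.8°; with |SU| = 17.0, U = (-1.768, -9.495). The perpendicularity gives UZ at right angles to SU, so UZ runs at -11.80°; with |UZ| = 20.4, Z = (18.20, -13.67). UZ is perpendicular to ZA, so ZA runs at 78.20°; with |ZA| = 21.4, A = (22.58, 7.281). Then |GA| = |A − G| = 12.26.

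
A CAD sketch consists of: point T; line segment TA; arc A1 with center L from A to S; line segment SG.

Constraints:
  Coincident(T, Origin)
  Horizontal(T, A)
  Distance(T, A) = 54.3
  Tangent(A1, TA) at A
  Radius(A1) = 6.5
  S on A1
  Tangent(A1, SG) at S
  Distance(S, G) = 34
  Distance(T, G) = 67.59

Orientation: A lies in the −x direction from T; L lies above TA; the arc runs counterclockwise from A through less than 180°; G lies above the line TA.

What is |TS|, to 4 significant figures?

48.49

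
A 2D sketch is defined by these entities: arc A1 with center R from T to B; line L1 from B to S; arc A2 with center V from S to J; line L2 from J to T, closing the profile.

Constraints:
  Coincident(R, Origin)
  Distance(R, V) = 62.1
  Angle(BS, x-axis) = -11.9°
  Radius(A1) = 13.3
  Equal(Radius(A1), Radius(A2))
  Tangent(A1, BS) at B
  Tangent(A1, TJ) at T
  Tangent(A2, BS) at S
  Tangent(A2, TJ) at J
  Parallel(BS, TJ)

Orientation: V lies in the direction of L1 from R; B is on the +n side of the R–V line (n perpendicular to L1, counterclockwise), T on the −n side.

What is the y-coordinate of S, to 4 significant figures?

0.2089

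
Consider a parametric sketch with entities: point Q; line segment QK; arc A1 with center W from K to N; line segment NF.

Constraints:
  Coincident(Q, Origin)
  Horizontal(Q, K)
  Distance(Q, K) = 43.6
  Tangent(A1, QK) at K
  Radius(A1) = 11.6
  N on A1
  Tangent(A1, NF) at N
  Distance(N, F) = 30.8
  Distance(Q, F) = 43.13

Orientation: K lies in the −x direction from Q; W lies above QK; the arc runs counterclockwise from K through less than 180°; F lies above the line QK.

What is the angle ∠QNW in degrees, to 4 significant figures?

174.0°

Checks: |WN| = 11.60 ✓; ∠(WN, NF) = 90.00° ✓; |NF| = 30.80 ✓; |QF| = 43.13 ✓.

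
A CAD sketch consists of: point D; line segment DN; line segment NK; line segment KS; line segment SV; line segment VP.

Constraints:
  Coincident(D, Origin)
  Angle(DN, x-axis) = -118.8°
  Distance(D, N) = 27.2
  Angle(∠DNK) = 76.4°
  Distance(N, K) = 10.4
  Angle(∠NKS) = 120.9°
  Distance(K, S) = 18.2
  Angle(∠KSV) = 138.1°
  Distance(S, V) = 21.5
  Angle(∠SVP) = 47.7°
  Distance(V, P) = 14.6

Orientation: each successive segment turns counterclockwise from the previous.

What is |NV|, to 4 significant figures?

39.92

∠NKS = 120.9° gives KS at 43.90° from the x-axis; with |KS| = 18.2, S = (10.05, -13.94). ∠KSV = 138.1° gives SV at 85.80° from the x-axis; with |SV| = 21.5, V = (11.62, 7.500). Then |NV| = |V − N| = 39.92.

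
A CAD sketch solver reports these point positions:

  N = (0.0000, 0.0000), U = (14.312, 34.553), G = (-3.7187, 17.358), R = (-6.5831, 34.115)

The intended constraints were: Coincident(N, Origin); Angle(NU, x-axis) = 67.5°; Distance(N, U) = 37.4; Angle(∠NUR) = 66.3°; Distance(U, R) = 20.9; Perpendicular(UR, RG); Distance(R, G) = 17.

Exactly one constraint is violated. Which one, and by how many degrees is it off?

Perpendicular(UR, RG) — off by 8.50°.

N = (0.00, 0.00) ✓; NU at 67.50° ✓; |NU| = 37.40 ✓; ∠NUR = 66.30° ✓; |UR| = 20.90 ✓; ∠(UR, RG) = 98.50° ✗; |RG| = 17.00 ✓.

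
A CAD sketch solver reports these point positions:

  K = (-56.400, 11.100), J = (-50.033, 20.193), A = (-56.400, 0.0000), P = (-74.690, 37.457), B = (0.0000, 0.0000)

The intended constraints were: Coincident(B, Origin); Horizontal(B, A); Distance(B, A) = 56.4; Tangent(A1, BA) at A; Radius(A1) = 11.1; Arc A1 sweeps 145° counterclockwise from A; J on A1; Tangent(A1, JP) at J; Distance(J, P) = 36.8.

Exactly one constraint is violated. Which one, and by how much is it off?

Distance(J, P) = 36.8 — off by 6.70.

B = (0.00, 0.00) ✓; B.y = 0.00, A.y = 0.00 ✓; |BA| = 56.40 ✓; ∠(KA, AB) = 90.00° ✓; |KA| = 11.10 ✓; bearing(K→J) − bearing(K→A) = 145.0° ✓; |KJ| = 11.10 ✓; ∠(KJ, JP) = 90.00° ✓; |JP| = 30.10 ✗.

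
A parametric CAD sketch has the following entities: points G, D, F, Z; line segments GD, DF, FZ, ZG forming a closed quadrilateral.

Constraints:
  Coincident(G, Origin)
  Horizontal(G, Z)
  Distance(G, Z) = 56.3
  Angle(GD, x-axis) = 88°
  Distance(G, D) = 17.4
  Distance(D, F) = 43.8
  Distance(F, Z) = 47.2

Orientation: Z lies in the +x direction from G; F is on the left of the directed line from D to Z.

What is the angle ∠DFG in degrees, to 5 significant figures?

14.266°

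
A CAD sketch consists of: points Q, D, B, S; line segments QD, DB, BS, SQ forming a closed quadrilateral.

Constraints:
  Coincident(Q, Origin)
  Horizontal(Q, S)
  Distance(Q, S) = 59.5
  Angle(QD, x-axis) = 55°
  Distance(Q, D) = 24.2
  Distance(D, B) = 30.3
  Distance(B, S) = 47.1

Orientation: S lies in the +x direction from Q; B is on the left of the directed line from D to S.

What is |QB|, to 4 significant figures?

54.23

Q is at the origin; Q and S share the same y with |QS| = 59.5 and S in +x, so S = (59.5, 0). QD runs at 55.0° with |QD| = 24.2, so D = (13.88, 19.82). B is determined by |DB| = 30.3 and |BS| = 47.1 together: it lies at the intersection of circle(D, 30.3) and circle(S, 47.1). With |DS| = 49.74, the foot of the radical line on DS is 11.80 from D and the perpendicular offset is √(30.3² − 11.80²) = 27.91. Taking the left-of-DS solution: B = (35.82, 40.72).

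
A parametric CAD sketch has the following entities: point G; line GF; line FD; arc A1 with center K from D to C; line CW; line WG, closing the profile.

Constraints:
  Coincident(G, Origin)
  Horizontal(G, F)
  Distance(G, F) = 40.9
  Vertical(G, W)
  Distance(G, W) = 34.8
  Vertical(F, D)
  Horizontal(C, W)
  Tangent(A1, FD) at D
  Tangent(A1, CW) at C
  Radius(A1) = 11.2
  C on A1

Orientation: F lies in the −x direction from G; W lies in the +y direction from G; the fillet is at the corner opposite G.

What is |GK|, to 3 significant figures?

37.9

GW is vertical with |GW| = 34.8 and W on the +y side, so W = (0.00, 34.8). The virtual corner opposite G is at (-40.9, 34.8). Since A1 is tangent to FD there, KD ⟂ FD and since A1 is tangent to CW there, KC ⟂ CW, with radius 11.2, so the center K sits 11.2 in from both sides at K = (-29.7, 23.6). Then |GK| = |K − G| = 37.9.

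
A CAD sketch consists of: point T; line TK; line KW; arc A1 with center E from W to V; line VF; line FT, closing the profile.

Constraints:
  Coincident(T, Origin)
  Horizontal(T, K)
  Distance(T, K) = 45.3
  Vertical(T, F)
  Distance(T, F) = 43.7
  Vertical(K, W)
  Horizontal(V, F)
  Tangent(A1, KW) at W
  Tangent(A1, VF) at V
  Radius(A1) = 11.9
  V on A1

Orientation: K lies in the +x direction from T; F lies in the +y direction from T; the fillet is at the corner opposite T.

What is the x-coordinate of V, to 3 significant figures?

33.4

T is at the origin; TK is horizontal with |TK| = 45.3 and K on the +x side, so K = (45.3, 0.00). T and F share the same x with |TF| = 43.7 and F on the +y side, so F = (0.00, 43.7). The virtual corner opposite T is at (45.3, 43.7). The tangent condition forces EW to be normal to KW and the tangent condition forces EV to be normal to VF, with radius 11.9, so the center E sits 11.9 in from both sides at E = (33.4, 31.8). That places the tangent points at W = (45.3, 31.8) on KW and V = (33.4, 43.7) on VF. So V.x = 33.4.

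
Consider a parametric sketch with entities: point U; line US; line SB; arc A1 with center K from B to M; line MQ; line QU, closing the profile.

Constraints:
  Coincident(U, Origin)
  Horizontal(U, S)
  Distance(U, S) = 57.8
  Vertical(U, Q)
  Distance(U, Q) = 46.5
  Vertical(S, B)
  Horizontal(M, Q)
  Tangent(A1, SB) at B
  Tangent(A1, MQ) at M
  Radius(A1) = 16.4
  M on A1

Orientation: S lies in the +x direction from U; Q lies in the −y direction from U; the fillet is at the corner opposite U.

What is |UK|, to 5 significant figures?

51.186

U is at the origin; US is horizontal with |US| = 57.8 and S on the +x side, so S = (57.800, 0.0000). UQ is vertical with |UQ| = 46.5 and Q on the −y side, so Q = (0.0000, -46.500). The virtual corner opposite U is at (57.800, -46.500). Tangency of A1 to SB means the radius KB is perpendicular to SB and A1 meets MQ tangentially, so KM is at right angles to MQ, with radius 16.4, so the center K sits 16.4 in from both sides at K = (41.400, -30.100). Then |UK| = |K − U| = 51.186.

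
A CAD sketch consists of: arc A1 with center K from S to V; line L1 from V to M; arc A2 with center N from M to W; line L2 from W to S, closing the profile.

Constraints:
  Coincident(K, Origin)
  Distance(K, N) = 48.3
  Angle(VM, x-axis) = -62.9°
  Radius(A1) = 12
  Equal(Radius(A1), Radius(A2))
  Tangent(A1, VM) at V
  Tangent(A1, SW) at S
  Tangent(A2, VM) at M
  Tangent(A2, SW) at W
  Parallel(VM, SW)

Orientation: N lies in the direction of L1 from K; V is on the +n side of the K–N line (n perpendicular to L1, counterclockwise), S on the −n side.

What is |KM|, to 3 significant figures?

49.8

The slot axis is L1's direction at -62.9°, so u = (cos -62.9°, sin -62.9°) = (0.456, -0.890) and n = (−sin -62.9°, cos -62.9°) = (0.890, 0.456). K is at the origin and N lies 48.3 along u from K, so N = 48.3·u = (22.0, -43.0). Tangency of A1 to both parallel lines with radius 12.0 puts V and S at K ± 12.0·n: V = (10.7, 5.47), S = (-10.7, -5.47). Equal radii place M and W the same way about N: M = N + 12.0·n = (32.7, -37.5), W = N − 12.0·n = (11.3, -48.5). Then |KM| = |M − K| = 49.8.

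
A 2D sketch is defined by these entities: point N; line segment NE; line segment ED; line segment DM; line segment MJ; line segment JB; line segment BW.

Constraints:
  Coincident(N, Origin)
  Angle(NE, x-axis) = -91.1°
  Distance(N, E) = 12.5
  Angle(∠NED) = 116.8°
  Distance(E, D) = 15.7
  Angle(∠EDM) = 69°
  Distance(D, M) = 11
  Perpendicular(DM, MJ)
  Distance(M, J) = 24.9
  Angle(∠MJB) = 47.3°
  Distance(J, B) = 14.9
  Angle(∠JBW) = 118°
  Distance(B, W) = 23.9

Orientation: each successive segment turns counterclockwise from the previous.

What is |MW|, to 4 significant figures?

9.650

N is at the origin; NE runs at -91.1° with length 12.5, so E = (-0.2400, -12.50). ∠NED = 116.8° gives ED at -27.90° from the x-axis; with |ED| = 15.7, D = (13.64, -19.84). ∠EDM = 69.0° gives DM at 83.10° from the x-axis; with |DM| = 11.0, M = (14.96, -8.924). DM ⟂ MJ, so MJ runs at 173.1°; with |MJ| = 24.9, J = (-9.763, -5.932). ∠MJB = 47.3° gives JB at -54.20° from the x-axis; with |JB| = 14.9, B = (-1.047, -18.02). ∠JBW = 118.0° gives BW at 7.800° from the x-axis; with |BW| = 23.9, W = (22.63, -14.77). Then |MW| = |W − M| = 9.650.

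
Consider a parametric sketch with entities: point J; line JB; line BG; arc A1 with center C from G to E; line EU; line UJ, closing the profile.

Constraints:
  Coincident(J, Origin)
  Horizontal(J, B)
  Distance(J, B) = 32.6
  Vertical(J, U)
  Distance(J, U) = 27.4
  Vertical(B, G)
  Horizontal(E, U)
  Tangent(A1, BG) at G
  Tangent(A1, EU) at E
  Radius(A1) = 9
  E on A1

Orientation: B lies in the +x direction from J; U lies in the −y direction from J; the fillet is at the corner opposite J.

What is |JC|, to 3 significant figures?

29.9

JU is vertical with |JU| = 27.4 and U on the −y side, so U = (0.00, -27.4). The virtual corner opposite J is at (32.6, -27.4). Tangency of A1 to BG means the radius CG is perpendicular to BG and since A1 is tangent to EU there, CE ⟂ EU, with radius 9.0, so the center C sits 9.0 in from both sides at C = (23.6, -18.4). Then |JC| = |C − J| = 29.9.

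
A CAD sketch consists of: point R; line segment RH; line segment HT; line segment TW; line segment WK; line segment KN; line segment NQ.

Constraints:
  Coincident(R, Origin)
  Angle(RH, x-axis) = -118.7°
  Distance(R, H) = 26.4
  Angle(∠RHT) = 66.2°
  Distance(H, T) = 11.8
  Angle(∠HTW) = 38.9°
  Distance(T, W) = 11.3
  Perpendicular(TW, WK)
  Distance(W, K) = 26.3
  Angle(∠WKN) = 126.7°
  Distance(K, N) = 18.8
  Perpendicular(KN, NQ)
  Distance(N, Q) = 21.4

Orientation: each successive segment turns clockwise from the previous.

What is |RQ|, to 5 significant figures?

50.429

R is at the origin; RH runs at -118.7° with length 26.4, so H = (-12.678, -23.157). ∠RHT = 66.2° gives HT at 127.50° from the x-axis; with |HT| = 11.8, T = (-19.861, -13.795). ∠HTW = 38.9° gives TW at -13.600° from the x-axis; with |TW| = 11.3, W = (-8.8781, -16.452). TW ⟂ WK, so WK runs at -103.60°; with |WK| = 26.3, K = (-15.062, -42.015). ∠WKN = 126.7° gives KN at -156.90° from the x-axis; with |KN| = 18.8, N = (-32.355, -49.391). KN is perpendicular to NQ, so NQ runs at 113.10°; with |NQ| = 21.4, Q = (-40.751, -29.707). Then |RQ| = |Q − R| = 50.429.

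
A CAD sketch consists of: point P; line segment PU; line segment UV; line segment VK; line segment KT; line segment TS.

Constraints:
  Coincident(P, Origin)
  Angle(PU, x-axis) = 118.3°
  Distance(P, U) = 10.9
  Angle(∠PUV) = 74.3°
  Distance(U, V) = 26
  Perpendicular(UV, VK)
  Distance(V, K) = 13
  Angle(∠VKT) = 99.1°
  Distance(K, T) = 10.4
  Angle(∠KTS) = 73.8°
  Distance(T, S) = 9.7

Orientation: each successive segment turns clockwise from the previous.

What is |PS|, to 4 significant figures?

15.01

P is at the origin; PU runs at 118.3° with length 10.9, so U = (-5.168, 9.597). ∠PUV = 74.3° gives UV at 12.60° from the x-axis; with |UV| = 26.0, V = (20.21, 15.27). The perpendicularity gives VK at right angles to UV, so VK runs at -77.40°; with |VK| = 13.0, K = (23.04, 2.582). ∠VKT = 99.1° gives KT at -158.3° from the x-axis; with |KT| = 10.4, T = (13.38, -1.263). ∠KTS = 73.8° gives TS at 95.50° from the x-axis; with |TS| = 9.7, S = (12.45, 8.392). Then |PS| = |S − P| = 15.01.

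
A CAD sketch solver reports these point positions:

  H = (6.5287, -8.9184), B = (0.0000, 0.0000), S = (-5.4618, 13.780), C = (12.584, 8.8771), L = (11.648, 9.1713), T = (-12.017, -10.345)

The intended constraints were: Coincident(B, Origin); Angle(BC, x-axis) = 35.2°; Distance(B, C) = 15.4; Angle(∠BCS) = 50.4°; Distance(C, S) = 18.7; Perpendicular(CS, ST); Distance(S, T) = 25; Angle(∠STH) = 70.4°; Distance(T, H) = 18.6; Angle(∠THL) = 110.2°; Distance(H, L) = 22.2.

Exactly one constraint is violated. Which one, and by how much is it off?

Distance(H, L) = 22.2 — off by 3.40.

B = (0.00, 0.00) ✓; BC at 35.20° ✓; |BC| = 15.40 ✓; ∠BCS = 50.40° ✓; |CS| = 18.70 ✓; ∠(CS, ST) = 90.00° ✓; |ST| = 25.00 ✓; ∠STH = 70.40° ✓; |TH| = 18.60 ✓; ∠THL = 110.2° ✓; |HL| = 18.80 ✗.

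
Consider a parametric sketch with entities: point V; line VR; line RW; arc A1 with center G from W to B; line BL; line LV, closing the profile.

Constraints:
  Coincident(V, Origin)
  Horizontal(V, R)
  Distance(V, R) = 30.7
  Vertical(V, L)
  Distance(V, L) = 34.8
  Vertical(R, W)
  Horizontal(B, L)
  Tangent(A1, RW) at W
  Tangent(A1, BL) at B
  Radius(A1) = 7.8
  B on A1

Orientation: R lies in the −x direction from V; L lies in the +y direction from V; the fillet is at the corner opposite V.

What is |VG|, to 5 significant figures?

35.404

V is at the origin; V and R share the same y with |VR| = 30.7 and R on the −x side, so R = (-30.700, 0.0000). VL is vertical with |VL| = 34.8 and L on the +y side, so L = (0.0000, 34.800). The virtual corner opposite V is at (-30.700, 34.800). Tangency of A1 to RW means the radius GW is perpendicular to RW and since A1 is tangent to BL there, GB ⟂ BL, with radius 7.8, so the center G sits 7.8 in from both sides at G = (-22.900, 27.000). Then |VG| = |G − V| = 35.404.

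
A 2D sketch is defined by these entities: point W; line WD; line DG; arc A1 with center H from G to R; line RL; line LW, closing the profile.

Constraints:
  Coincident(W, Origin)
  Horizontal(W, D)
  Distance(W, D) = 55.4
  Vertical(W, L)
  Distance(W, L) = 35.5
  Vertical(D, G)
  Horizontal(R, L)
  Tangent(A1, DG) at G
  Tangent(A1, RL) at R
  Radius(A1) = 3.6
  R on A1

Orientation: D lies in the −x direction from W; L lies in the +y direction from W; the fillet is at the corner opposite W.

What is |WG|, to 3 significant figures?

63.9

The virtual corner opposite W is at (-55.4, 35.5). The tangent condition forces HG to be normal to DG and A1 meets RL tangentially, so HR is at right angles to RL, with radius 3.6, so the center H sits 3.6 in from both sides at H = (-51.8, 31.9). That places the tangent points at G = (-55.4, 31.9) on DG and R = (-51.8, 35.5) on RL. Then |WG| = |G − W| = 63.9.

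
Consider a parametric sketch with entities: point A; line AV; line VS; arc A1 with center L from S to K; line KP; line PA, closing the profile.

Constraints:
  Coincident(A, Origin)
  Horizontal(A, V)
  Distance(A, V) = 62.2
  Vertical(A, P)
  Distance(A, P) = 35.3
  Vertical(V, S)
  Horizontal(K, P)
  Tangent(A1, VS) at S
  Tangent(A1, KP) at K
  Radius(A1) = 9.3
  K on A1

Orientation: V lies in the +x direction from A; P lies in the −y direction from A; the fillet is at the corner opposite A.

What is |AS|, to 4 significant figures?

67.42

A is at the origin; AV is horizontal with |AV| = 62.2 and V on the +x side, so V = (62.20, 0.000). A and P share the same x with |AP| = 35.3 and P on the −y side, so P = (0.000, -35.30). The virtual corner opposite A is at (62.20, -35.30). The tangent condition forces LS to be normal to VS and A1 meets KP tangentially, so LK is at right angles to KP, with radius 9.3, so the center L sits 9.3 in from both sides at L = (52.90, -26.00). That places the tangent points at S = (62.20, -26.00) on VS and K = (52.90, -35.30) on KP. Then |AS| = |S − A| = 67.42.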